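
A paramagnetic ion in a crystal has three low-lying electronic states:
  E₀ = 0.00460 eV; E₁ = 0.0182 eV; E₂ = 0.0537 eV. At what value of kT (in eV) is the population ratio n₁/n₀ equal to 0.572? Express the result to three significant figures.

0.0243 eV

n₁/n₀ = exp[−(E₁−E₀)/kT] = 0.572.
⇒ (E₁−E₀)/kT = ln(1/0.572) = ln(1.7483) = 0.55864.
kT = 0.01360 eV / 0.55864 = 0.0243 eV.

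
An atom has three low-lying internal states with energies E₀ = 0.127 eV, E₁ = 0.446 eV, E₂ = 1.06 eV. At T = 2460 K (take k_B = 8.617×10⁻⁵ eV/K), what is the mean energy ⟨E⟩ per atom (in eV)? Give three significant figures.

0.194 eV

k_BT = 8.617×10⁻⁵ × 2460 K = 0.21198 eV.
Eᵢ/kT = 0.59911, 2.1040, 5.0005.
Z = Σ e^(−Eᵢ/kT) = e^(−0.59911) + e^(−2.1040) + e^(−5.0005) = 0.54930 + 0.12197 + 0.0067346 = 0.67800.
⟨E⟩ = Σ Eᵢ e^(−Eᵢ/kT) / Z = (0.127·0.54930 + 0.446·0.12197 + 1.06·0.0067346) / 0.67800 = 0.194 eV.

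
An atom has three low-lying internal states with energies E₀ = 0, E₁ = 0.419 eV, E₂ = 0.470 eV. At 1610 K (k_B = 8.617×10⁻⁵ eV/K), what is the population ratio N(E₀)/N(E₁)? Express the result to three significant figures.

20.5

k_BT = 8.617×10⁻⁵ × 1610 K = 0.13873 eV.
n₀/n₁ = exp[−(E₀−E₁)/kT] = exp(−(-0.419 eV)/(0.13873 eV)) = exp(3.0203) = 20.5.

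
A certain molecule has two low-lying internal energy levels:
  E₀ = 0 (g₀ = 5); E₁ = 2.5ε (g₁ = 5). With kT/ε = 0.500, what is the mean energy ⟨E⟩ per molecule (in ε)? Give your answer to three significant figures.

Eᵢ/kT = 0, 5.0000.
Z = Σ gᵢe^(−Eᵢ/kT) = 5·e^(−0) + 5·e^(−5.0000) = 5.0000 + 0.033690 = 5.0337.
⟨E⟩ = Σ Eᵢ gᵢe^(−Eᵢ/kT) / Z = (0·5.0000 + 2.5·0.033690) / 5.0337 = 0.0167 ε.

0.0167 ε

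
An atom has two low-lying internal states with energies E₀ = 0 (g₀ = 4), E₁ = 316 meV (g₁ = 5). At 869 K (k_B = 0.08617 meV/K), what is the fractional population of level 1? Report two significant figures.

k_BT = 0.08617 × 869 K = 74.88 meV.
Eᵢ/kT = 0, 4.220.
Z = Σ gᵢe^(−Eᵢ/kT) = 4·e^(−0) + 5·e^(−4.220) = 4.000 + 0.07349 = 4.073.
P₁ = g₁ e^(−E₁/kT) / Z = 0.07349/4.073 = 0.018.

0.018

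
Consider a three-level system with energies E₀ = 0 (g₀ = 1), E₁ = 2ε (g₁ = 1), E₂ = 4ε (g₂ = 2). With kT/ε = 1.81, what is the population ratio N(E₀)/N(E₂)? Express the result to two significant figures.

n₀/n₂ = (g₀/g₂) exp[−(E₀−E₂)/kT] = (1/2) × exp(−(-4ε)/(1.81ε)) = (1/2) × exp(2.210) = 4.6.

4.6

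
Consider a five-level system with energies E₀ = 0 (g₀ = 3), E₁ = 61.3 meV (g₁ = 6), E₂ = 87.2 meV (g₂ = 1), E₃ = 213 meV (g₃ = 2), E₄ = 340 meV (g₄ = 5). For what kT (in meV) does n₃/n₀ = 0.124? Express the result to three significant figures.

n₃/n₀ = (g₃/g₀) exp[−(E₃−E₀)/kT] = 0.124.
⇒ (E₃−E₀)/kT = ln((2/3)/0.124) = ln(5.3763) = 1.6820.
kT = 213 meV / 1.6820 = 127 meV.

127 meV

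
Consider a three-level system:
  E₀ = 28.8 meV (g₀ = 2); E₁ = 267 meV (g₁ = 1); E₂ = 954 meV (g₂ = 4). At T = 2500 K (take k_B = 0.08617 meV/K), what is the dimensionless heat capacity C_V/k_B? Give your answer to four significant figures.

k_BT = 0.08617 × 2500 K = 215.425 meV.
Eᵢ/kT = 0.133689, 1.23941, 4.42846.
Z = Σ gᵢe^(−Eᵢ/kT) = 2·e^(−0.133689) + 1·e^(−1.23941) + 4·e^(−4.42846) = 1.74972 + 0.289555 + 0.0477314 = 2.08701.
⟨E⟩ = 83.0082 meV, ⟨E²⟩ = 31401.1 meV².
C_V/k_B = (⟨E²⟩ − ⟨E⟩²)/(kT)² = (31401.1 − 6890.36)/46407.9 = 0.5282.

0.5282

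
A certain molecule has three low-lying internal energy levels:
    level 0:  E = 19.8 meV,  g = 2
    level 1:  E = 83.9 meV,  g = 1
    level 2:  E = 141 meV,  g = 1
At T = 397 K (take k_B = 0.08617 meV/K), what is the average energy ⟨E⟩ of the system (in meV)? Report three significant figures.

k_BT = 0.08617 × 397 K = 34.209 meV.
Eᵢ/kT = 0.57880, 2.4526, 4.1217.
Z = Σ gᵢe^(−Eᵢ/kT) = 2·e^(−0.57880) + 1·e^(−2.4526) + 1·e^(−4.1217) = 1.1211 + 0.086070 + 0.016217 = 1.2234.
⟨E⟩ = Σ Eᵢ gᵢe^(−Eᵢ/kT) / Z = (19.8·1.1211 + 83.9·0.086070 + 141·0.016217) / 1.2234 = 25.9 meV.

25.9 meV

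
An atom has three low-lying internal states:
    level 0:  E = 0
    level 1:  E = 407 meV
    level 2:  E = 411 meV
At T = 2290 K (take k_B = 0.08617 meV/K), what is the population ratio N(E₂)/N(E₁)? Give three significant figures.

k_BT = 0.08617 × 2290 K = 197.33 meV.
n₂/n₁ = exp[−(E₂−E₁)/kT] = exp(−(4 meV)/(197.33 meV)) = exp(-0.020271) = 0.980.

0.980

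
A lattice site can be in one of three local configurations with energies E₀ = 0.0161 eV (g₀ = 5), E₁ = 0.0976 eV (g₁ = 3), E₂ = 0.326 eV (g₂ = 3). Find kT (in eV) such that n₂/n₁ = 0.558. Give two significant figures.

n₂/n₁ = (g₂/g₁) exp[−(E₂−E₁)/kT] = 0.558.
⇒ (E₂−E₁)/kT = ln((3/3)/0.558) = ln(1.792) = 0.5833.
kT = 0.2284 eV / 0.5833 = 0.39 eV.

0.39 eV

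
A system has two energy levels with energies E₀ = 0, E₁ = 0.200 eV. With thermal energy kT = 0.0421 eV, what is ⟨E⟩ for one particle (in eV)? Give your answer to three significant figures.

Eᵢ/kT = 0, 4.7506.
Z = Σ e^(−Eᵢ/kT) = e^(−0) + e^(−4.7506) = 1.0000 + 0.0086465 = 1.0086.
⟨E⟩ = Σ Eᵢ e^(−Eᵢ/kT) / Z = (0·1.0000 + 0.200·0.0086465) / 1.0086 = 0.00171 eV.

0.00171 eV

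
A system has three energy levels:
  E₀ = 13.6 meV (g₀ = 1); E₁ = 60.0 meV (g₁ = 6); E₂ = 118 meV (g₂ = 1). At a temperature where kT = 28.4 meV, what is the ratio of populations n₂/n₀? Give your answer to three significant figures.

n₂/n₀ = (g₂/g₀) exp[−(E₂−E₀)/kT] = (1/1) × exp(−(104.4 meV)/(28.4 meV)) = (1/1) × exp(-3.6761) = 0.0253.

0.0253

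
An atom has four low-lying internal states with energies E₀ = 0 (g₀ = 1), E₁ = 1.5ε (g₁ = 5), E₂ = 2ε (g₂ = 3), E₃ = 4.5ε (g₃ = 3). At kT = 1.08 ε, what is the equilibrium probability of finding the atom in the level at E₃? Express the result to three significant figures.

Eᵢ/kT = 0, 1.3889, 1.8519, 4.1667.
Z = Σ gᵢe^(−Eᵢ/kT) = 1·e^(−0) + 5·e^(−1.3889) + 3·e^(−1.8519) + 3·e^(−4.1667) = 1.0000 + 1.2467 + 0.47082 + 0.046510 = 2.7640.
P₃ = g₃ e^(−E₃/kT) / Z = 0.046510/2.7640 = 0.0168.

0.0168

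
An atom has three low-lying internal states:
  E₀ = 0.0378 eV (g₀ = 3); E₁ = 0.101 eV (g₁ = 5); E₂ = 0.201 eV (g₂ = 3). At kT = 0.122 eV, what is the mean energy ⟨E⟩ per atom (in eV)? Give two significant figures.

Eᵢ/kT = 0.3098, 0.8279, 1.648.
Z = Σ gᵢe^(−Eᵢ/kT) = 3·e^(−0.3098) + 5·e^(−0.8279) + 3·e^(−1.648) = 2.201 + 2.185 + 0.5773 = 4.963.
⟨E⟩ = Σ Eᵢ gᵢe^(−Eᵢ/kT) / Z = (0.0378·2.201 + 0.101·2.185 + 0.201·0.5773) / 4.963 = 0.085 eV.

0.085 eV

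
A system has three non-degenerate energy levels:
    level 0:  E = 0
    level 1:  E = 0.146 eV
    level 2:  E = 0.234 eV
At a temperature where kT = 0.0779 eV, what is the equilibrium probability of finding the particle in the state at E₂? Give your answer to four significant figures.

Eᵢ/kT = 0, 1.87420, 3.00385.
Z = Σ e^(−Eᵢ/kT) = e^(−0) + e^(−1.87420) + e^(−3.00385) = 1.00000 + 0.153478 + 0.0495958 = 1.20307.
P₂ = e^(−E₂/kT) / Z = 0.0495958/1.20307 = 0.04122.

0.04122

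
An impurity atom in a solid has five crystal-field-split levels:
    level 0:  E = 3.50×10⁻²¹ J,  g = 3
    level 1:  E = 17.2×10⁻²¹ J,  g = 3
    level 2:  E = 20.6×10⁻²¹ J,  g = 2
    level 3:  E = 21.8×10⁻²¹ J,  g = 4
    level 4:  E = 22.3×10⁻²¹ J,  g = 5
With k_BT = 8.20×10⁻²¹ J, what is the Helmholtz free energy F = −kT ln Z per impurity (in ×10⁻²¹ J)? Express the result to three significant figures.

Eᵢ/kT = 0.42683, 2.0976, 2.5122, 2.6585, 2.7195.
Z = Σ gᵢe^(−Eᵢ/kT) = 3·e^(−0.42683) + 3·e^(−2.0976) + 2·e^(−2.5122) + 4·e^(−2.6585) + 5·e^(−2.7195) = 1.9577 + 0.36825 + 0.16218 + 0.28021 + 0.32954 = 3.0979.
F = −kT ln Z = −8.20 × ln(3.0979) = −8.20 × 1.1307 = -9.27 ×10⁻²¹ J.

-9.27 ×10⁻²¹ J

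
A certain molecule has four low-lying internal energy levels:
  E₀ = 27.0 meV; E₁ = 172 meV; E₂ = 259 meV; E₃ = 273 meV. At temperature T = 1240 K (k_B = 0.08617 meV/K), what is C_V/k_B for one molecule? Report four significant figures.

0.7318

k_BT = 0.08617 × 1240 K = 106.851 meV.
Eᵢ/kT = 0.252688, 1.60972, 2.42394, 2.55496.
Z = Σ e^(−Eᵢ/kT) = e^(−0.252688) + e^(−1.60972) + e^(−2.42394) + e^(−2.55496) = 0.776710 + 0.199944 + 0.0885720 + 0.0776953 = 1.14292.
⟨E⟩ = 87.0687 meV, ⟨E²⟩ = 15935.9 meV².
C_V/k_B = (⟨E²⟩ − ⟨E⟩²)/(kT)² = (15935.9 − 7580.96)/11417.1 = 0.7318.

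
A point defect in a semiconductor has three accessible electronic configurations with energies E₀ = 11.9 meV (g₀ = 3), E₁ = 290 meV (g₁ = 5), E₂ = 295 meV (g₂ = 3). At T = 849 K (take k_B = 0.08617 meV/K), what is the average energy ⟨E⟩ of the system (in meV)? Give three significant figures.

k_BT = 0.08617 × 849 K = 73.158 meV.
Eᵢ/kT = 0.16266, 3.9640, 4.0324.
Z = Σ gᵢe^(−Eᵢ/kT) = 3·e^(−0.16266) + 5·e^(−3.9640) + 3·e^(−4.0324) = 2.5496 + 0.094935 + 0.053195 = 2.6977.
⟨E⟩ = Σ Eᵢ gᵢe^(−Eᵢ/kT) / Z = (11.9·2.5496 + 290·0.094935 + 295·0.053195) / 2.6977 = 27.3 meV.

27.3 meV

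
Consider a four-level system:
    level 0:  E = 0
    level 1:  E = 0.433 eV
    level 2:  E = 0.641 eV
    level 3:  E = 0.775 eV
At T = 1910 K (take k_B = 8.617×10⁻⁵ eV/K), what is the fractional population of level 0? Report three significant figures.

0.908

k_BT = 8.617×10⁻⁵ × 1910 K = 0.16458 eV.
Eᵢ/kT = 0, 2.6309, 3.8948, 4.7090.
Z = Σ e^(−Eᵢ/kT) = e^(−0) + e^(−2.6309) + e^(−3.8948) + e^(−4.7090) = 1.0000 + 0.072014 + 0.020347 + 0.0090138 = 1.1014.
P₀ = e^(−E₀/kT) / Z = 1.0000/1.1014 = 0.908.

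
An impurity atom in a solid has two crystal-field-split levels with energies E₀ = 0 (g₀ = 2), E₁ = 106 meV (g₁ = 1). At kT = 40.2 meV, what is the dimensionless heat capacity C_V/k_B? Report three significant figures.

Eᵢ/kT = 0, 2.6368.
Z = Σ gᵢe^(−Eᵢ/kT) = 2·e^(−0) + 1·e^(−2.6368) = 2.0000 + 0.071590 = 2.0716.
⟨E⟩ = 3.6631 meV, ⟨E²⟩ = 388.29 meV².
C_V/k_B = (⟨E²⟩ − ⟨E⟩²)/(kT)² = (388.29 − 13.418)/1616.0 = 0.232.

0.232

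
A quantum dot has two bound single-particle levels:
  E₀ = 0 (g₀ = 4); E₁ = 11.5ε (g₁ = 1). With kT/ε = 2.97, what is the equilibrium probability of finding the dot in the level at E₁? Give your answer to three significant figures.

Eᵢ/kT = 0, 3.8721.
Z = Σ gᵢe^(−Eᵢ/kT) = 4·e^(−0) + 1·e^(−3.8721) = 4.0000 + 0.020815 = 4.0208.
P₁ = g₁ e^(−E₁/kT) / Z = 0.020815/4.0208 = 0.00518.

0.00518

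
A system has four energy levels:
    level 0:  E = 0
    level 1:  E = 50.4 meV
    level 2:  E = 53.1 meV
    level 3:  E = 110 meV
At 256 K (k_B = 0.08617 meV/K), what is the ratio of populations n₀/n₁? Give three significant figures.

9.82

k_BT = 0.08617 × 256 K = 22.060 meV.
n₀/n₁ = exp[−(E₀−E₁)/kT] = exp(−(-50.4 meV)/(22.060 meV)) = exp(2.2847) = 9.82.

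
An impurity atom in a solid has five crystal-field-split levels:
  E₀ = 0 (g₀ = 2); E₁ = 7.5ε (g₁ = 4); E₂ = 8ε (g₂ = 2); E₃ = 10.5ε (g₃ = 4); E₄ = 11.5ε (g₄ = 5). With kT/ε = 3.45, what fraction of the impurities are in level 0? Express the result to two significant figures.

Eᵢ/kT = 0, 2.174, 2.319, 3.043, 3.333.
Z = Σ gᵢe^(−Eᵢ/kT) = 2·e^(−0) + 4·e^(−2.174) + 2·e^(−2.319) + 4·e^(−3.043) + 5·e^(−3.333) = 2.000 + 0.4549 + 0.1967 + 0.1908 + 0.1784 = 3.021.
P₀ = g₀ e^(−E₀/kT) / Z = 2.000/3.021 = 0.66.

0.66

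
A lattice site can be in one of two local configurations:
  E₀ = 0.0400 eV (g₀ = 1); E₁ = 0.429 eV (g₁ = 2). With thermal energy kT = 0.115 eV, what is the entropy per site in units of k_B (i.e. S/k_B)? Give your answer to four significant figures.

Eᵢ/kT = 0.347826, 3.73043.
Z = Σ gᵢe^(−Eᵢ/kT) = 1·e^(−0.347826) + 2·e^(−3.73043) = 0.706222 + 0.0479650 = 0.754187.
⟨E⟩ = Σ EᵢPᵢ = 0.0647397 eV.
S/k_B = ln Z + ⟨E⟩/kT = ln(0.754187) + 0.0647397/0.115 = -0.282115 + 0.562954 = 0.2808.

0.2808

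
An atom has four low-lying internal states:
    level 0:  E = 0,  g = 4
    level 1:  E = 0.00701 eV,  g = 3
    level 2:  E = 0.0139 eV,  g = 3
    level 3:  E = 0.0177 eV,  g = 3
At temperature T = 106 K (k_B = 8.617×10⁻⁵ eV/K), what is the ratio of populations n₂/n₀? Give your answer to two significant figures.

0.16

k_BT = 8.617×10⁻⁵ × 106 K = 0.009134 eV.
n₂/n₀ = (g₂/g₀) exp[−(E₂−E₀)/kT] = (3/4) × exp(−(0.0139 eV)/(0.009134 eV)) = (3/4) × exp(-1.522) = 0.16.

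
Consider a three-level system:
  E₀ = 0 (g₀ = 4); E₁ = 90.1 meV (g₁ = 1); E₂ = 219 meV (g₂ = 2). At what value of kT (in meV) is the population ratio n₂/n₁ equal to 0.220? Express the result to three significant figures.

58.4 meV

n₂/n₁ = (g₂/g₁) exp[−(E₂−E₁)/kT] = 0.220.
⇒ (E₂−E₁)/kT = ln((2/1)/0.220) = ln(9.0909) = 2.2073.
kT = 128.9 meV / 2.2073 = 58.4 meV.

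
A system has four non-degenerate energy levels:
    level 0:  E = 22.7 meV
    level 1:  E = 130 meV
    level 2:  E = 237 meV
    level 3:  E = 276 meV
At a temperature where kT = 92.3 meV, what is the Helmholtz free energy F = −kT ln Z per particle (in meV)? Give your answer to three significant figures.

-13.2 meV

Eᵢ/kT = 0.24594, 1.4085, 2.5677, 2.9902.
Z = Σ e^(−Eᵢ/kT) = e^(−0.24594) + e^(−1.4085) + e^(−2.5677) + e^(−2.9902) = 0.78197 + 0.24451 + 0.076712 + 0.050277 = 1.1535.
F = −kT ln Z = −92.3 × ln(1.1535) = −92.3 × 0.14280 = -13.2 meV.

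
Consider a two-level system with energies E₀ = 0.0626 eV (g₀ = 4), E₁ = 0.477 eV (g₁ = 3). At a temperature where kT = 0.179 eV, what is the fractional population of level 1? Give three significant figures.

Eᵢ/kT = 0.34972, 2.6648.
Z = Σ gᵢe^(−Eᵢ/kT) = 4·e^(−0.34972) + 3·e^(−2.6648) = 2.8195 + 0.20884 = 3.0283.
P₁ = g₁ e^(−E₁/kT) / Z = 0.20884/3.0283 = 0.0690.

0.0690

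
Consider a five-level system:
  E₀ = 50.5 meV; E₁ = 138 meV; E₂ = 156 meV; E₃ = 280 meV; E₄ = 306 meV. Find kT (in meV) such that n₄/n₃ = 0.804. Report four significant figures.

119.2 meV

n₄/n₃ = exp[−(E₄−E₃)/kT] = 0.804.
⇒ (E₄−E₃)/kT = ln(1/0.804) = ln(1.24378) = 0.218155.
kT = 26 meV / 0.218155 = 119.2 meV.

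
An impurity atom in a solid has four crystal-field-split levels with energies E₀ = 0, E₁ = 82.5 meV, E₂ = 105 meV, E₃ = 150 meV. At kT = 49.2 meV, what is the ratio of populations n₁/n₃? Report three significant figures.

n₁/n₃ = exp[−(E₁−E₃)/kT] = exp(−(-67.5 meV)/(49.2 meV)) = exp(1.3720) = 3.94.

3.94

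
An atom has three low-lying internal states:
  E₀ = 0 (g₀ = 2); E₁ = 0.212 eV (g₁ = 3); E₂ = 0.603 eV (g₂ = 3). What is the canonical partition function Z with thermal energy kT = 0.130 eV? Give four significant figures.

Z = 2.616

Eᵢ/kT = 0, 1.63077, 4.63846.
Z = Σ gᵢe^(−Eᵢ/kT) = 2·e^(−0) + 3·e^(−1.63077) + 3·e^(−4.63846) = 2.00000 + 0.587336 + 0.0290177 = 2.61635.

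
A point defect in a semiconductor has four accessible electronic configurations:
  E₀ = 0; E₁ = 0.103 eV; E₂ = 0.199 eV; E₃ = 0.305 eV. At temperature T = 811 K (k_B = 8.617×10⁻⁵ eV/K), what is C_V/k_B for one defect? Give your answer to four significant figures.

k_BT = 8.617×10⁻⁵ × 811 K = 0.0698839 eV.
Eᵢ/kT = 0, 1.47387, 2.84758, 4.36438.
Z = Σ e^(−Eᵢ/kT) = e^(−0) + e^(−1.47387) + e^(−2.84758) + e^(−4.36438) = 1.00000 + 0.229037 + 0.0579845 + 0.0127225 = 1.29974.
⟨E⟩ = 0.0300138 eV, ⟨E²⟩ = 0.00454676 eV².
C_V/k_B = (⟨E²⟩ − ⟨E⟩²)/(kT)² = (0.00454676 − 0.000900828)/0.00488376 = 0.7465.

0.7465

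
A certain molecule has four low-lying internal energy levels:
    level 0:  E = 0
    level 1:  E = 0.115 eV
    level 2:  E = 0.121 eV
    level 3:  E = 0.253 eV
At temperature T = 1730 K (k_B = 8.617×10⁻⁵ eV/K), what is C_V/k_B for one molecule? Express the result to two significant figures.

k_BT = 8.617×10⁻⁵ × 1730 K = 0.1491 eV.
Eᵢ/kT = 0, 0.7713, 0.8115, 1.697.
Z = Σ e^(−Eᵢ/kT) = e^(−0) + e^(−0.7713) + e^(−0.8115) + e^(−1.697) = 1.000 + 0.4624 + 0.4442 + 0.1832 = 2.090.
⟨E⟩ = 0.07334 eV, ⟨E²⟩ = 0.01165 eV².
C_V/k_B = (⟨E²⟩ − ⟨E⟩²)/(kT)² = (0.01165 − 0.005379)/0.02223 = 0.28.

0.28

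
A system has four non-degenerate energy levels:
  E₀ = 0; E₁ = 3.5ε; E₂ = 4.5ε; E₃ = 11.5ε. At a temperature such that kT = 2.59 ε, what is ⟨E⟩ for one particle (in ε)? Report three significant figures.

Eᵢ/kT = 0, 1.3514, 1.7375, 4.4402.
Z = Σ e^(−Eᵢ/kT) = e^(−0) + e^(−1.3514) + e^(−1.7375) + e^(−4.4402) = 1.0000 + 0.25888 + 0.17596 + 0.011794 = 1.4466.
⟨E⟩ = Σ Eᵢ e^(−Eᵢ/kT) / Z = (0·1.0000 + 3.5·0.25888 + 4.5·0.17596 + 11.5·0.011794) / 1.4466 = 1.27 ε.

1.27 ε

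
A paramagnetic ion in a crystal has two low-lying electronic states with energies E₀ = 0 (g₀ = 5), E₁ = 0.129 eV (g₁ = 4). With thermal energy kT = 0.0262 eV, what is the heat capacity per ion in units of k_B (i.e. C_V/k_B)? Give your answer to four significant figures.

0.1394

Eᵢ/kT = 0, 4.92366.
Z = Σ gᵢe^(−Eᵢ/kT) = 5·e^(−0) + 4·e^(−4.92366) = 5.00000 + 0.0290899 = 5.02909.
⟨E⟩ = 0.000746178 eV, ⟨E²⟩ = 0.0000962570 eV².
C_V/k_B = (⟨E²⟩ − ⟨E⟩²)/(kT)² = (0.0000962570 − 0.000000556782)/0.000686440 = 0.1394.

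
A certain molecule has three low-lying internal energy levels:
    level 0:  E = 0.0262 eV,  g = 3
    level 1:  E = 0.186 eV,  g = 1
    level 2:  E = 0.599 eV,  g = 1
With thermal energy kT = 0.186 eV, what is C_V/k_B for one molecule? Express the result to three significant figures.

0.195

Eᵢ/kT = 0.14086, 1.0000, 3.2204.
Z = Σ gᵢe^(−Eᵢ/kT) = 3·e^(−0.14086) + 1·e^(−1.0000) + 1·e^(−3.2204) = 2.6058 + 0.36788 + 0.039939 = 3.0136.
⟨E⟩ = 0.053299 eV, ⟨E²⟩ = 0.0095720 eV².
C_V/k_B = (⟨E²⟩ − ⟨E⟩²)/(kT)² = (0.0095720 − 0.0028408)/0.034596 = 0.195.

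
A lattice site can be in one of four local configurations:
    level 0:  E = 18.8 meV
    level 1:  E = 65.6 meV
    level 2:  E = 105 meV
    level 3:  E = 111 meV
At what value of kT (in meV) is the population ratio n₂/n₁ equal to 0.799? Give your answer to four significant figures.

175.6 meV

n₂/n₁ = exp[−(E₂−E₁)/kT] = 0.799.
⇒ (E₂−E₁)/kT = ln(1/0.799) = ln(1.25156) = 0.224391.
kT = 39.4 meV / 0.224391 = 175.6 meV.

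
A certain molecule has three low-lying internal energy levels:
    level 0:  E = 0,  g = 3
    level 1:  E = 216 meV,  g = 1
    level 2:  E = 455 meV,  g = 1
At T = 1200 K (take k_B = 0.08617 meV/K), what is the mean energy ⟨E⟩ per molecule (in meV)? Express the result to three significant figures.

k_BT = 0.08617 × 1200 K = 103.40 meV.
Eᵢ/kT = 0, 2.0890, 4.4004.
Z = Σ gᵢe^(−Eᵢ/kT) = 3·e^(−0) + 1·e^(−2.0890) + 1·e^(−4.4004) = 3.0000 + 0.12381 + 0.012272 = 3.1361.
⟨E⟩ = Σ Eᵢ gᵢe^(−Eᵢ/kT) / Z = (0·3.0000 + 216·0.12381 + 455·0.012272) / 3.1361 = 10.3 meV.

10.3 meV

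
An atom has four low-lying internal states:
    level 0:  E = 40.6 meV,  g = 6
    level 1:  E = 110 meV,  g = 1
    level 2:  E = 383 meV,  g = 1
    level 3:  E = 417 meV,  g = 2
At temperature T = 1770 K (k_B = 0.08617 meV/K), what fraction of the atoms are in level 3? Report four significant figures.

0.02453

k_BT = 0.08617 × 1770 K = 152.521 meV.
Eᵢ/kT = 0.266193, 0.721212, 2.51113, 2.73405.
Z = Σ gᵢe^(−Eᵢ/kT) = 6·e^(−0.266193) + 1·e^(−0.721212) + 1·e^(−2.51113) + 2·e^(−2.73405) = 4.59775 + 0.486163 + 0.0811765 + 0.129911 = 5.29500.
P₃ = g₃ e^(−E₃/kT) / Z = 0.129911/5.29500 = 0.02453.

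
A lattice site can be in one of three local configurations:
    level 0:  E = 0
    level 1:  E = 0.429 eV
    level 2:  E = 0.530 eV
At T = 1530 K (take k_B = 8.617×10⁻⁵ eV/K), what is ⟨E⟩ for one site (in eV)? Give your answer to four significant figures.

k_BT = 8.617×10⁻⁵ × 1530 K = 0.131840 eV.
Eᵢ/kT = 0, 3.25394, 4.02002.
Z = Σ e^(−Eᵢ/kT) = e^(−0) + e^(−3.25394) + e^(−4.02002) = 1.00000 + 0.0386217 + 0.0179526 = 1.05657.
⟨E⟩ = Σ Eᵢ e^(−Eᵢ/kT) / Z = (0·1.00000 + 0.429·0.0386217 + 0.530·0.0179526) / 1.05657 = 0.02469 eV.

0.02469 eV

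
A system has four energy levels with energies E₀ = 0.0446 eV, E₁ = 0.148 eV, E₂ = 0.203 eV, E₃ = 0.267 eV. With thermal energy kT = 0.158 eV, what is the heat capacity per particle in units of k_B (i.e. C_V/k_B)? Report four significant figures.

Eᵢ/kT = 0.282278, 0.936709, 1.28481, 1.68987.
Z = Σ e^(−Eᵢ/kT) = e^(−0.282278) + e^(−0.936709) + e^(−1.28481) + e^(−1.68987) = 0.754064 + 0.391916 + 0.276703 + 0.184544 = 1.60723.
⟨E⟩ = 0.122620 eV, ⟨E²⟩ = 0.0215545 eV².
C_V/k_B = (⟨E²⟩ − ⟨E⟩²)/(kT)² = (0.0215545 − 0.0150357)/0.0249640 = 0.2611.

0.2611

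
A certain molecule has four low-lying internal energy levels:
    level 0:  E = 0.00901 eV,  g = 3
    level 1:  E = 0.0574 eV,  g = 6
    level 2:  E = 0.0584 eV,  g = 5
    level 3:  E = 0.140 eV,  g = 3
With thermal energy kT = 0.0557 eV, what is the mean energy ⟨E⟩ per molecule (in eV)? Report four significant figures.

0.04220 eV

Eᵢ/kT = 0.161759, 1.03052, 1.04847, 2.51346.
Z = Σ gᵢe^(−Eᵢ/kT) = 3·e^(−0.161759) + 6·e^(−1.03052) + 5·e^(−1.04847) + 3·e^(−2.51346) = 2.55194 + 2.14093 + 1.75237 + 0.242963 = 6.68820.
⟨E⟩ = Σ Eᵢ gᵢe^(−Eᵢ/kT) / Z = (0.00901·2.55194 + 0.0574·2.14093 + 0.0584·1.75237 + 0.140·0.242963) / 6.68820 = 0.04220 eV.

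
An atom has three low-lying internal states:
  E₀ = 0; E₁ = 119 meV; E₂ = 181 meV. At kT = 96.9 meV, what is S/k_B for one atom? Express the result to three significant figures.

0.818

Eᵢ/kT = 0, 1.2281, 1.8679.
Z = Σ e^(−Eᵢ/kT) = e^(−0) + e^(−1.2281) + e^(−1.8679) = 1.0000 + 0.29285 + 0.15445 = 1.4473.
⟨E⟩ = Σ EᵢPᵢ = 43.394 meV.
S/k_B = ln Z + ⟨E⟩/kT = ln(1.4473) + 43.394/96.9 = 0.36970 + 0.44782 = 0.818.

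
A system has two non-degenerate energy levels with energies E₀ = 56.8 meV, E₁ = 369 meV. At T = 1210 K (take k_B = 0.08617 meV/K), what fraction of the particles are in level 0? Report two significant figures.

k_BT = 0.08617 × 1210 K = 104.3 meV.
Eᵢ/kT = 0.5446, 3.538.
Z = Σ e^(−Eᵢ/kT) = e^(−0.5446) + e^(−3.538) = 0.5801 + 0.02907 = 0.6092.
P₀ = e^(−E₀/kT) / Z = 0.5801/0.6092 = 0.95.

0.95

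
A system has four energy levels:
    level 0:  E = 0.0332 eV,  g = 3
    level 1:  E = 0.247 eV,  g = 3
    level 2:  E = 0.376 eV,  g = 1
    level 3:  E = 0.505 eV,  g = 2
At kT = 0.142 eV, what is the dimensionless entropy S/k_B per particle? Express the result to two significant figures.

Eᵢ/kT = 0.2338, 1.739, 2.648, 3.556.
Z = Σ gᵢe^(−Eᵢ/kT) = 3·e^(−0.2338) + 3·e^(−1.739) + 1·e^(−2.648) + 2·e^(−3.556) = 2.375 + 0.5271 + 0.07079 + 0.05711 = 3.030.
⟨E⟩ = Σ EᵢPᵢ = 0.08729 eV.
S/k_B = ln Z + ⟨E⟩/kT = ln(3.030) + 0.08729/0.142 = 1.109 + 0.6147 = 1.7.

1.7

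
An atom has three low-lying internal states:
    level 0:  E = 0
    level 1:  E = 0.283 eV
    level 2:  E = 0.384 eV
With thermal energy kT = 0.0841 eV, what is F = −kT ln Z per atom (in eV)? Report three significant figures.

-0.00370 eV

Eᵢ/kT = 0, 3.3650, 4.5660.
Z = Σ e^(−Eᵢ/kT) = e^(−0) + e^(−3.3650) + e^(−4.5660) = 1.0000 + 0.034562 + 0.010399 = 1.0450.
F = −kT ln Z = −0.0841 × ln(1.0450) = −0.0841 × 0.044017 = -0.00370 eV.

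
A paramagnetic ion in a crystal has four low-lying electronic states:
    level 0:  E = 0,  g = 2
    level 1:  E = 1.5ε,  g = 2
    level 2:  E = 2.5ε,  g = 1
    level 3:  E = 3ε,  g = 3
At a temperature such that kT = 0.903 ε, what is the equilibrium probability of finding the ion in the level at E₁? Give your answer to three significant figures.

0.149

Eᵢ/kT = 0, 1.6611, 2.7685, 3.3223.
Z = Σ gᵢe^(−Eᵢ/kT) = 2·e^(−0) + 2·e^(−1.6611) + 1·e^(−2.7685) + 3·e^(−3.3223) = 2.0000 + 0.37986 + 0.062756 + 0.10821 = 2.5508.
P₁ = g₁ e^(−E₁/kT) / Z = 0.37986/2.5508 = 0.149.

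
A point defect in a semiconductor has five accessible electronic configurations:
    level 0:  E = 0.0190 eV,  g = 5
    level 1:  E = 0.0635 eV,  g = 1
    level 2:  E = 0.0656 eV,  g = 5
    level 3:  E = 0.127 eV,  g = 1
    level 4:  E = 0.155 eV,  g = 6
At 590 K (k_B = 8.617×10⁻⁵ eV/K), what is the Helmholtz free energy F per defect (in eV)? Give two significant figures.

-0.086 eV

k_BT = 8.617×10⁻⁵ × 590 K = 0.05084 eV.
Eᵢ/kT = 0.3737, 1.249, 1.290, 2.498, 3.049.
Z = Σ gᵢe^(−Eᵢ/kT) = 5·e^(−0.3737) + 1·e^(−1.249) + 5·e^(−1.290) + 1·e^(−2.498) + 6·e^(−3.049) = 3.441 + 0.2868 + 1.376 + 0.08225 + 0.2844 = 5.470.
F = −kT ln Z = −0.05084 × ln(5.470) = −0.05084 × 1.699 = -0.086 eV.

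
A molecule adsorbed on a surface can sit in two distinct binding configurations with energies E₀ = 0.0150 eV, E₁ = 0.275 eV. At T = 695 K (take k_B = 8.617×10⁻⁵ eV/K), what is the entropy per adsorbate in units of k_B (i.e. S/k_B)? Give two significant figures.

k_BT = 8.617×10⁻⁵ × 695 K = 0.05989 eV.
Eᵢ/kT = 0.2505, 4.592.
Z = Σ e^(−Eᵢ/kT) = e^(−0.2505) + e^(−4.592) = 0.7784 + 0.01013 = 0.7885.
⟨E⟩ = Σ EᵢPᵢ = 0.01834 eV.
S/k_B = ln Z + ⟨E⟩/kT = ln(0.7885) + 0.01834/0.05989 = -0.2376 + 0.3062 = 0.069.

0.069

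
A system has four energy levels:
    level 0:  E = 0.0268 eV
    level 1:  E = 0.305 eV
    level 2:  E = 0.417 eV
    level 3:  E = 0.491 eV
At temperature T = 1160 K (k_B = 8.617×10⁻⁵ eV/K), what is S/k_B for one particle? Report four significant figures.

0.3584

k_BT = 8.617×10⁻⁵ × 1160 K = 0.0999572 eV.
Eᵢ/kT = 0.268115, 3.05131, 4.17179, 4.91210.
Z = Σ e^(−Eᵢ/kT) = e^(−0.268115) + e^(−3.05131) + e^(−4.17179) + e^(−4.91210) = 0.764820 + 0.0472969 + 0.0154246 + 0.00735702 = 0.834899.
⟨E⟩ = Σ EᵢPᵢ = 0.0538593 eV.
S/k_B = ln Z + ⟨E⟩/kT = ln(0.834899) + 0.0538593/0.0999572 = -0.180445 + 0.538824 = 0.3584.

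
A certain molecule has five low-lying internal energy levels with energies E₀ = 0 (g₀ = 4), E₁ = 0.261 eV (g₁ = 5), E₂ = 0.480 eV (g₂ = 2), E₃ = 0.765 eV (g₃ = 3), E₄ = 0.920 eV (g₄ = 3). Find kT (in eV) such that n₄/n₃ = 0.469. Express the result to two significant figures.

n₄/n₃ = (g₄/g₃) exp[−(E₄−E₃)/kT] = 0.469.
⇒ (E₄−E₃)/kT = ln((3/3)/0.469) = ln(2.132) = 0.7571.
kT = 0.155 eV / 0.7571 = 0.20 eV.

0.20 eV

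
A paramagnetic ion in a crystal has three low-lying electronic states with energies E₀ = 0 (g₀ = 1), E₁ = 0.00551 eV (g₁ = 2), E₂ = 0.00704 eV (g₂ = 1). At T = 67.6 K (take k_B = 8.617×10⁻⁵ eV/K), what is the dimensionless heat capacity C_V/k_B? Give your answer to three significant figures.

k_BT = 8.617×10⁻⁵ × 67.6 K = 0.0058251 eV.
Eᵢ/kT = 0, 0.94591, 1.2086.
Z = Σ gᵢe^(−Eᵢ/kT) = 1·e^(−0) + 2·e^(−0.94591) + 1·e^(−1.2086) = 1.0000 + 0.77665 + 0.29862 = 2.0753.
⟨E⟩ = 0.0030750 eV, ⟨E²⟩ = 0.000018493 eV².
C_V/k_B = (⟨E²⟩ − ⟨E⟩²)/(kT)² = (0.000018493 − 0.0000094556)/0.000033932 = 0.266.

0.266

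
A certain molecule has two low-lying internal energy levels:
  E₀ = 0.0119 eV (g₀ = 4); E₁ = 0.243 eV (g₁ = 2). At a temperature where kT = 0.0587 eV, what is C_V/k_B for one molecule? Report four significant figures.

0.1483

Eᵢ/kT = 0.202726, 4.13969.
Z = Σ gᵢe^(−Eᵢ/kT) = 4·e^(−0.202726) + 2·e^(−4.13969) = 3.26601 + 0.0318556 = 3.29787.
⟨E⟩ = 0.0141323 eV, ⟨E²⟩ = 0.000710623 eV².
C_V/k_B = (⟨E²⟩ − ⟨E⟩²)/(kT)² = (0.000710623 − 0.000199722)/0.00344569 = 0.1483.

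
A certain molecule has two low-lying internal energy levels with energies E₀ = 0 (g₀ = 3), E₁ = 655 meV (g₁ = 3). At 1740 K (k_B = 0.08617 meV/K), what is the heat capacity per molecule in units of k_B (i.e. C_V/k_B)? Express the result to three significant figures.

k_BT = 0.08617 × 1740 K = 149.94 meV.
Eᵢ/kT = 0, 4.3684.
Z = Σ gᵢe^(−Eᵢ/kT) = 3·e^(−0) + 3·e^(−4.3684) = 3.0000 + 0.038014 = 3.0380.
⟨E⟩ = 8.1959 meV, ⟨E²⟩ = 5368.3 meV².
C_V/k_B = (⟨E²⟩ − ⟨E⟩²)/(kT)² = (5368.3 − 67.173)/22482 = 0.236.

0.236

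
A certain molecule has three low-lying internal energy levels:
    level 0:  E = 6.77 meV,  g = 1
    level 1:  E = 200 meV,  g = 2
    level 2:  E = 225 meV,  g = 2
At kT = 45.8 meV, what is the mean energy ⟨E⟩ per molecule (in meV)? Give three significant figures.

15.8 meV

Eᵢ/kT = 0.14782, 4.3668, 4.9127.
Z = Σ gᵢe^(−Eᵢ/kT) = 1·e^(−0.14782) + 2·e^(−4.3668) + 2·e^(−4.9127) = 0.86259 + 0.025384 + 0.014705 = 0.90268.
⟨E⟩ = Σ Eᵢ gᵢe^(−Eᵢ/kT) / Z = (6.77·0.86259 + 200·0.025384 + 225·0.014705) / 0.90268 = 15.8 meV.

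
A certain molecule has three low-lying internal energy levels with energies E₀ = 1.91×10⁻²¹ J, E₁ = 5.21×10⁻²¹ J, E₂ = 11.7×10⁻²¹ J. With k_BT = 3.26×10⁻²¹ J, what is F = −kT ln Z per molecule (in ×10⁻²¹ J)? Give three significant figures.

Eᵢ/kT = 0.58589, 1.5982, 3.5890.
Z = Σ e^(−Eᵢ/kT) = e^(−0.58589) + e^(−1.5982) + e^(−3.5890) = 0.55661 + 0.20226 + 0.027626 = 0.78650.
F = −kT ln Z = −3.26 × ln(0.78650) = −3.26 × -0.24016 = 0.783 ×10⁻²¹ J.

0.783 ×10⁻²¹ J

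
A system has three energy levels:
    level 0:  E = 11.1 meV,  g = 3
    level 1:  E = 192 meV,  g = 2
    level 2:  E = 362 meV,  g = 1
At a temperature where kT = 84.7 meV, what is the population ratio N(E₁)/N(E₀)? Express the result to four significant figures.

n₁/n₀ = (g₁/g₀) exp[−(E₁−E₀)/kT] = (2/3) × exp(−(180.9 meV)/(84.7 meV)) = (2/3) × exp(-2.13577) = 0.07877.

0.07877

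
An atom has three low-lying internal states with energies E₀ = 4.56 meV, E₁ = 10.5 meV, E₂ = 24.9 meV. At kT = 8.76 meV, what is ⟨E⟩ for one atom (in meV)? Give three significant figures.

7.68 meV

Eᵢ/kT = 0.52055, 1.1986, 2.8425.
Z = Σ e^(−Eᵢ/kT) = e^(−0.52055) + e^(−1.1986) + e^(−2.8425) = 0.59419 + 0.30162 + 0.058280 = 0.95409.
⟨E⟩ = Σ Eᵢ e^(−Eᵢ/kT) / Z = (4.56·0.59419 + 10.5·0.30162 + 24.9·0.058280) / 0.95409 = 7.68 meV.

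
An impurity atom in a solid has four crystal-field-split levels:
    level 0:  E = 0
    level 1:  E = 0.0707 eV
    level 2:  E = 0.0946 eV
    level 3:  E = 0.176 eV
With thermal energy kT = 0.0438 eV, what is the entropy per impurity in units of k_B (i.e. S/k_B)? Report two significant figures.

0.77

Eᵢ/kT = 0, 1.614, 2.160, 4.018.
Z = Σ e^(−Eᵢ/kT) = e^(−0) + e^(−1.614) + e^(−2.160) + e^(−4.018) = 1.000 + 0.1991 + 0.1153 + 0.01799 = 1.332.
⟨E⟩ = Σ EᵢPᵢ = 0.02113 eV.
S/k_B = ln Z + ⟨E⟩/kT = ln(1.332) + 0.02113/0.0438 = 0.2867 + 0.4824 = 0.77.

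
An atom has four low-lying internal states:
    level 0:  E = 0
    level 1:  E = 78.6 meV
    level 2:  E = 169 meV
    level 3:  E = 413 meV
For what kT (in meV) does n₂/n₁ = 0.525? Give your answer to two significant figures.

140 meV

n₂/n₁ = exp[−(E₂−E₁)/kT] = 0.525.
⇒ (E₂−E₁)/kT = ln(1/0.525) = ln(1.905) = 0.6445.
kT = 90.4 meV / 0.6445 = 140 meV.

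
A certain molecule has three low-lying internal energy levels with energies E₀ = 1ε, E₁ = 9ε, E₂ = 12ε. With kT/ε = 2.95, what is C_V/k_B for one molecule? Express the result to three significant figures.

0.693

Eᵢ/kT = 0.33898, 3.0508, 4.0678.
Z = Σ e^(−Eᵢ/kT) = e^(−0.33898) + e^(−3.0508) + e^(−4.0678) = 0.71250 + 0.047321 + 0.017115 = 0.77694.
⟨E⟩ = 1.7296 ε, ⟨E²⟩ = 9.0227 ε².
C_V/k_B = (⟨E²⟩ − ⟨E⟩²)/(kT)² = (9.0227 − 2.9915)/8.7025 = 0.693.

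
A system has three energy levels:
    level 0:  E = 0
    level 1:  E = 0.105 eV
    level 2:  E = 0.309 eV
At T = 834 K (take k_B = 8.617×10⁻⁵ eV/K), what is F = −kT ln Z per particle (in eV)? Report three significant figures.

k_BT = 8.617×10⁻⁵ × 834 K = 0.071866 eV.
Eᵢ/kT = 0, 1.4611, 4.2997.
Z = Σ e^(−Eᵢ/kT) = e^(−0) + e^(−1.4611) + e^(−4.2997) = 1.0000 + 0.23198 + 0.013573 = 1.2456.
F = −kT ln Z = −0.071866 × ln(1.2456) = −0.071866 × 0.21962 = -0.0158 eV.

-0.0158 eV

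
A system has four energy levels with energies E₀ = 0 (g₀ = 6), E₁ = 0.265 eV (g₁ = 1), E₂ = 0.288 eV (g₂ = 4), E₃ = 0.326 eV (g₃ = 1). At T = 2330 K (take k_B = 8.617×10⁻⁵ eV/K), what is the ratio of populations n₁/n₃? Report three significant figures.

1.36

k_BT = 8.617×10⁻⁵ × 2330 K = 0.20078 eV.
n₁/n₃ = (g₁/g₃) exp[−(E₁−E₃)/kT] = (1/1) × exp(−(-0.061 eV)/(0.20078 eV)) = (1/1) × exp(0.30382) = 1.36.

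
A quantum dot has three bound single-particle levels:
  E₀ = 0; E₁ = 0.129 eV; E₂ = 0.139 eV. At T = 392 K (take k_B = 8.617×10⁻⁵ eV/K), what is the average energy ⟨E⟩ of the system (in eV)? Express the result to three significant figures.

0.00491 eV

k_BT = 8.617×10⁻⁵ × 392 K = 0.033779 eV.
Eᵢ/kT = 0, 3.8189, 4.1150.
Z = Σ e^(−Eᵢ/kT) = e^(−0) + e^(−3.8189) + e^(−4.1150) = 1.0000 + 0.021952 + 0.016326 = 1.0383.
⟨E⟩ = Σ Eᵢ e^(−Eᵢ/kT) / Z = (0·1.0000 + 0.129·0.021952 + 0.139·0.016326) / 1.0383 = 0.00491 eV.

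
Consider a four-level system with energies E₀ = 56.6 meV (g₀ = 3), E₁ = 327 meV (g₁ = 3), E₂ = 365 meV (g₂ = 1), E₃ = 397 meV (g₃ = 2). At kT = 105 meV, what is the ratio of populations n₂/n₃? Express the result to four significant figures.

0.6782

n₂/n₃ = (g₂/g₃) exp[−(E₂−E₃)/kT] = (1/2) × exp(−(-32 meV)/(105 meV)) = (1/2) × exp(0.304762) = 0.6782.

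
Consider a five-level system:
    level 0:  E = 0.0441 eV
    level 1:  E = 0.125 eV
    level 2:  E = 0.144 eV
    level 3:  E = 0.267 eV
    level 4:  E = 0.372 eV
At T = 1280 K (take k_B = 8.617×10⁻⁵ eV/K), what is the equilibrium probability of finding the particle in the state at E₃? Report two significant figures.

k_BT = 8.617×10⁻⁵ × 1280 K = 0.1103 eV.
Eᵢ/kT = 0.3998, 1.133, 1.306, 2.421, 3.373.
Z = Σ e^(−Eᵢ/kT) = e^(−0.3998) + e^(−1.133) + e^(−1.306) + e^(−2.421) + e^(−3.373) = 0.6705 + 0.3221 + 0.2709 + 0.08883 + 0.03429 = 1.387.
P₃ = e^(−E₃/kT) / Z = 0.08883/1.387 = 0.064.

0.064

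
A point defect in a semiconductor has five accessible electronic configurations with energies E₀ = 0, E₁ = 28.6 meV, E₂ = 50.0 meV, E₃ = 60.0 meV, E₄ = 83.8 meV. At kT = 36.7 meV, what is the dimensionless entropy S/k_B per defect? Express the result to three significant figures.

Eᵢ/kT = 0, 0.77929, 1.3624, 1.6349, 2.2834.
Z = Σ e^(−Eᵢ/kT) = e^(−0) + e^(−0.77929) + e^(−1.3624) + e^(−1.6349) + e^(−2.2834) = 1.0000 + 0.45873 + 0.25605 + 0.19497 + 0.10194 = 2.0117.
⟨E⟩ = Σ EᵢPᵢ = 22.947 meV.
S/k_B = ln Z + ⟨E⟩/kT = ln(2.0117) + 22.947/36.7 = 0.69898 + 0.62526 = 1.32.

1.32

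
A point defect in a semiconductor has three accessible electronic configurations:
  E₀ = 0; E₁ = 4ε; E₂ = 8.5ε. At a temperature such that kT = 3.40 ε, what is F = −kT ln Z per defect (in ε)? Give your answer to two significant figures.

Eᵢ/kT = 0, 1.176, 2.500.
Z = Σ e^(−Eᵢ/kT) = e^(−0) + e^(−1.176) + e^(−2.500) = 1.000 + 0.3085 + 0.08208 = 1.391.
F = −kT ln Z = −3.40 × ln(1.391) = −3.40 × 0.3300 = -1.1 ε.

-1.1 ε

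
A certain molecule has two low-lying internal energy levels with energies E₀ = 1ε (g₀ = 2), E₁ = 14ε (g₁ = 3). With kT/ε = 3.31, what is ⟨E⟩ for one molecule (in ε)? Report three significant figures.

1.37 ε

Eᵢ/kT = 0.30211, 4.2296.
Z = Σ gᵢe^(−Eᵢ/kT) = 2·e^(−0.30211) + 3·e^(−4.2296) = 1.4785 + 0.043675 = 1.5222.
⟨E⟩ = Σ Eᵢ gᵢe^(−Eᵢ/kT) / Z = (1·1.4785 + 14·0.043675) / 1.5222 = 1.37 ε.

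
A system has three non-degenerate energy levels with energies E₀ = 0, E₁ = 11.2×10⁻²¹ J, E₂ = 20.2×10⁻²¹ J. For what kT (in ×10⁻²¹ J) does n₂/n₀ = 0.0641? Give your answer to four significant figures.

n₂/n₀ = exp[−(E₂−E₀)/kT] = 0.0641.
⇒ (E₂−E₀)/kT = ln(1/0.0641) = ln(15.6006) = 2.74731.
kT = 20.2 ×10⁻²¹ J / 2.74731 = 7.353 ×10⁻²¹ J.

7.353 ×10⁻²¹ J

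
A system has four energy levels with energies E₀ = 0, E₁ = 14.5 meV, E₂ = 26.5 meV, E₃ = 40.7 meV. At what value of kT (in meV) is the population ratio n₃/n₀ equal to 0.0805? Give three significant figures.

16.2 meV

n₃/n₀ = exp[−(E₃−E₀)/kT] = 0.0805.
⇒ (E₃−E₀)/kT = ln(1/0.0805) = ln(12.422) = 2.5195.
kT = 40.7 meV / 2.5195 = 16.2 meV.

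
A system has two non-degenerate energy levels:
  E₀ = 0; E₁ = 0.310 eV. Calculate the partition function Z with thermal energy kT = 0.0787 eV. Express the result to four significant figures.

Z = 1.019

Eᵢ/kT = 0, 3.93901.
Z = Σ e^(−Eᵢ/kT) = e^(−0) + e^(−3.93901) = 1.00000 + 0.0194675 = 1.01947.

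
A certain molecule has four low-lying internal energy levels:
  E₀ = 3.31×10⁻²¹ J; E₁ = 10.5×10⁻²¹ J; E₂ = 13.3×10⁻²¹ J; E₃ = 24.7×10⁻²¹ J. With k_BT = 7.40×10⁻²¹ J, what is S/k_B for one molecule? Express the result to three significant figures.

1.05

Eᵢ/kT = 0.44730, 1.4189, 1.7973, 3.3378.
Z = Σ e^(−Eᵢ/kT) = e^(−0.44730) + e^(−1.4189) + e^(−1.7973) + e^(−3.3378) = 0.63935 + 0.24198 + 0.16575 + 0.035515 = 1.0826.
⟨E⟩ = Σ EᵢPᵢ = 7.1483 ×10⁻²¹ J.
S/k_B = ln Z + ⟨E⟩/kT = ln(1.0826) + 7.1483/7.40 = 0.079366 + 0.96599 = 1.05.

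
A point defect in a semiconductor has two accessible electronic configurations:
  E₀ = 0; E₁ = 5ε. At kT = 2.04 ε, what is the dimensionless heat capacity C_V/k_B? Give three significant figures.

Eᵢ/kT = 0, 2.4510.
Z = Σ e^(−Eᵢ/kT) = e^(−0) + e^(−2.4510) = 1.0000 + 0.086207 = 1.0862.
⟨E⟩ = 0.39683 ε, ⟨E²⟩ = 1.9841 ε².
C_V/k_B = (⟨E²⟩ − ⟨E⟩²)/(kT)² = (1.9841 − 0.15747)/4.1616 = 0.439.

0.439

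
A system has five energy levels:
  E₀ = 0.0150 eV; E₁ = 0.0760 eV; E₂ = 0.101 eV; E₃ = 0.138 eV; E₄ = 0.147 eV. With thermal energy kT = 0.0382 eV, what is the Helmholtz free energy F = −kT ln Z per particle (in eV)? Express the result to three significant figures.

Eᵢ/kT = 0.39267, 1.9895, 2.6440, 3.6126, 3.8482.
Z = Σ e^(−Eᵢ/kT) = e^(−0.39267) + e^(−1.9895) + e^(−2.6440) + e^(−3.6126) + e^(−3.8482) = 0.67525 + 0.13676 + 0.071076 + 0.026982 + 0.021318 = 0.93139.
F = −kT ln Z = −0.0382 × ln(0.93139) = −0.0382 × -0.071077 = 0.00272 eV.

0.00272 eV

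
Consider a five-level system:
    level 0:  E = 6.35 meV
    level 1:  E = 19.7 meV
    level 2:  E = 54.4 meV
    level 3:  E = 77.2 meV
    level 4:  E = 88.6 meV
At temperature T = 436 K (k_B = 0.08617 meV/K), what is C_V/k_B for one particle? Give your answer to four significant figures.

k_BT = 0.08617 × 436 K = 37.5701 meV.
Eᵢ/kT = 0.169017, 0.524353, 1.44796, 2.05483, 2.35826.
Z = Σ e^(−Eᵢ/kT) = e^(−0.169017) + e^(−0.524353) + e^(−1.44796) + e^(−2.05483) + e^(−2.35826) = 0.844495 + 0.591938 + 0.235049 + 0.128115 + 0.0945847 = 1.89418.
⟨E⟩ = 25.3836 meV, ⟨E²⟩ = 1301.57 meV².
C_V/k_B = (⟨E²⟩ − ⟨E⟩²)/(kT)² = (1301.57 − 644.327)/1411.51 = 0.4656.

0.4656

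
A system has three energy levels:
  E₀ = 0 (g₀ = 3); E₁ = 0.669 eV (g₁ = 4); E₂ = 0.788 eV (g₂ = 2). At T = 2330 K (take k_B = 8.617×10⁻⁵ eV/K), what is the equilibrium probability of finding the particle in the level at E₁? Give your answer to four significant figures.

0.04490

k_BT = 8.617×10⁻⁵ × 2330 K = 0.200776 eV.
Eᵢ/kT = 0, 3.33207, 3.92477.
Z = Σ gᵢe^(−Eᵢ/kT) = 3·e^(−0) + 4·e^(−3.33207) + 2·e^(−3.92477) = 3.00000 + 0.142876 + 0.0394934 = 3.18237.
P₁ = g₁ e^(−E₁/kT) / Z = 0.142876/3.18237 = 0.04490.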